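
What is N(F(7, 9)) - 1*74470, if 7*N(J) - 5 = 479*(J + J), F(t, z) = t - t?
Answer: -521285/7 ≈ -74469.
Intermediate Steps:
F(t, z) = 0
N(J) = 5/7 + 958*J/7 (N(J) = 5/7 + (479*(J + J))/7 = 5/7 + (479*(2*J))/7 = 5/7 + (958*J)/7 = 5/7 + 958*J/7)
N(F(7, 9)) - 1*74470 = (5/7 + (958/7)*0) - 1*74470 = (5/7 + 0) - 74470 = 5/7 - 74470 = -521285/7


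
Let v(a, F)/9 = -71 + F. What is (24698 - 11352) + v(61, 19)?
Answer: 12878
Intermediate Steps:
v(a, F) = -639 + 9*F (v(a, F) = 9*(-71 + F) = -639 + 9*F)
(24698 - 11352) + v(61, 19) = (24698 - 11352) + (-639 + 9*19) = 13346 + (-639 + 171) = 13346 - 468 = 12878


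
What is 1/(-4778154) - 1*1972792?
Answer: -9426303985969/4778154 ≈ -1.9728e+6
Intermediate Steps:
1/(-4778154) - 1*1972792 = -1/4778154 - 1972792 = -9426303985969/4778154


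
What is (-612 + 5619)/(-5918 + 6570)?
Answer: 5007/652 ≈ 7.6795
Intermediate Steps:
(-612 + 5619)/(-5918 + 6570) = 5007/652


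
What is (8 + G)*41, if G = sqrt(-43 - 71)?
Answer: 328 + 41*I*sqrt(114) ≈ 328.0 + 437.76*I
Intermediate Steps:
G = I*sqrt(114) (G = sqrt(-114) = I*sqrt(114) ≈ 10.677*I)
(8 + G)*41 = (8 + I*sqrt(114))*41 = 328 + 41*I*sqrt(114)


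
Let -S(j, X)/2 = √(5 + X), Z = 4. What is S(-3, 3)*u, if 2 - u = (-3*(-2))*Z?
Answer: 88*√2 ≈ 124.45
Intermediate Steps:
u = -22 (u = 2 - (-3*(-2))*4 = 2 - 6*4 = 2 - 1*24 = 2 - 24 = -22)
S(j, X) = -2*√(5 + X)
S(-3, 3)*u = -2*√(5 + 3)*(-22) = -4*√2*(-22) = 88*√2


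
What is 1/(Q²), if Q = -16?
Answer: 1/256 ≈ 0.0039063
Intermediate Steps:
1/(Q²) = 1/((-16)²) = 1/256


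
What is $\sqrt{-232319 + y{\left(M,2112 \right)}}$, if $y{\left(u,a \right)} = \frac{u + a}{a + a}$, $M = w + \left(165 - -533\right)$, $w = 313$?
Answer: $\frac{i \sqrt{7196290442}}{176} \approx 481.99 i$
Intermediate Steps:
$M = 1011$ ($M = 313 + \left(165 - -533\right) = 313 + \left(165 + 533\right) = 313 + 698 = 1011$)
$y{\left(u,a \right)} = \frac{a + u}{2 a}$
$\sqrt{-232319 + y{\left(M,2112 \right)}} = \sqrt{-232319 + \frac{2112 + 1011}{2 \cdot 2112}} = \sqrt{-232319 + \frac{1}{2} \cdot \frac{1}{2112} \cdot 3123} = \sqrt{-232319 + \frac{1041}{1408}} = \sqrt{- \frac{327104111}{1408}} = \frac{i \sqrt{7196290442}}{176}$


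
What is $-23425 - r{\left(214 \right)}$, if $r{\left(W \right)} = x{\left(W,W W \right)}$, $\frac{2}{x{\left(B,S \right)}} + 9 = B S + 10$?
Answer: $- \frac{229573081627}{9800345} \approx -23425.0$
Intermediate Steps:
$x{\left(B,S \right)} = \frac{2}{1 + B S}$ ($x{\left(B,S \right)} = \frac{2}{-9 + \left(B S + 10\right)} = \frac{2}{-9 + \left(10 + B S\right)} = \frac{2}{1 + B S}$)
$r{\left(W \right)} = \frac{2}{1 + W^{3}}$ ($r{\left(W \right)} = \frac{2}{1 + W W W} = \frac{2}{1 + W W^{2}} = \frac{2}{1 + W^{3}}$)
$-23425 - r{\left(214 \right)} = -23425 - \frac{2}{1 + 214^{3}} = -23425 - \frac{2}{1 + 9800344} = -23425 - \frac{2}{9800345} = - \frac{229573081627}{9800345}$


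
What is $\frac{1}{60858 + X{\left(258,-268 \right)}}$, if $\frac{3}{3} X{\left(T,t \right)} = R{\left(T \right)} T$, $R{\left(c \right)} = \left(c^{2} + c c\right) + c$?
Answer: $\frac{1}{34474446} \approx 2.9007 \cdot 10^{-8}$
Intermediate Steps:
$R{\left(c \right)} = c + 2 c^{2}$ ($R{\left(c \right)} = \left(c^{2} + c^{2}\right) + c = 2 c^{2} + c = c + 2 c^{2}$)
$X{\left(T,t \right)} = T^{2} \left(1 + 2 T\right)$ ($X{\left(T,t \right)} = T \left(1 + 2 T\right) T = T^{2} \left(1 + 2 T\right)$)
$\frac{1}{60858 + X{\left(258,-268 \right)}} = \frac{1}{60858 + 258^{2} \left(1 + 2 \cdot 258\right)} = \frac{1}{60858 + 66564 \left(1 + 516\right)} = \frac{1}{60858 + 66564 \cdot 517} = \frac{1}{60858 + 34413588} = \frac{1}{34474446}$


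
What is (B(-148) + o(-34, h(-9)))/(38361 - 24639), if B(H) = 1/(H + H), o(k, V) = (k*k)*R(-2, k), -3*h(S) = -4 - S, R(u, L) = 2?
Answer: 228117/1353904 ≈ 0.16849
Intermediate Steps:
h(S) = 4/3 + S/3 (h(S) = -(-4 - S)/3 = 4/3 + S/3)
o(k, V) = 2*k**2 (o(k, V) = (k*k)*2 = k**2*2 = 2*k**2)
B(H) = 1/(2*H)
(B(-148) + o(-34, h(-9)))/(38361 - 24639) = ((1/2)/(-148) + 2*(-34)**2)/(38361 - 24639) = ((1/2)*(-1/148) + 2*1156)/13722 = (-1/296 + 2312)*(1/13722) = (684351/296)*(1/13722) = 228117/1353904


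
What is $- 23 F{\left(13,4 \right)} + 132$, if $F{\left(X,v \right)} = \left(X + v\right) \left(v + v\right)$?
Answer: $-2996$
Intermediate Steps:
$F{\left(X,v \right)} = 2 v \left(X + v\right)$ ($F{\left(X,v \right)} = \left(X + v\right) 2 v = 2 v \left(X + v\right)$)
$- 23 F{\left(13,4 \right)} + 132 = - 23 \cdot 2 \cdot 4 \left(13 + 4\right) + 132 = - 23 \cdot 2 \cdot 4 \cdot 17 + 132 = \left(-23\right) 136 + 132 = -3128 + 132 = -2996$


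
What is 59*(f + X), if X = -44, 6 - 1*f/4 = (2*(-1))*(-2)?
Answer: -2124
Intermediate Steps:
f = 8 (f = 24 - 4*2*(-1)*(-2) = 24 - (-8)*(-2) = 24 - 4*4 = 24 - 16 = 8)
59*(f + X) = 59*(8 - 44) = 59*(-36) = -2124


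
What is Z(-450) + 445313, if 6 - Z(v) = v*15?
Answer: 452069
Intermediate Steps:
Z(v) = 6 - 15*v (Z(v) = 6 - v*15 = 6 - 15*v)
Z(-450) + 445313 = (6 - 15*(-450)) + 445313 = (6 + 6750) + 445313 = 6756 + 445313 = 452069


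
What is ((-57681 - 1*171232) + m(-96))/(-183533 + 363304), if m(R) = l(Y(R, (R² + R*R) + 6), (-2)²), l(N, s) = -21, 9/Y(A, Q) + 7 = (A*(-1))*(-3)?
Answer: -228934/179771 ≈ -1.2735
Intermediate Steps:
Y(A, Q) = 9/(-7 + 3*A) (Y(A, Q) = 9/(-7 + (A*(-1))*(-3)) = 9/(-7 - A*(-3)) = 9/(-7 + 3*A))
m(R) = -21
((-57681 - 1*171232) + m(-96))/(-183533 + 363304) = ((-57681 - 1*171232) - 21)/(-183533 + 363304) = ((-57681 - 171232) - 21)/179771 = (-228913 - 21)*(1/179771) = -228934*1/179771 = -228934/179771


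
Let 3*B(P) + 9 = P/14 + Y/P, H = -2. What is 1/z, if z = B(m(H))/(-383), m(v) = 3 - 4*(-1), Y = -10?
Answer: 16086/139 ≈ 115.73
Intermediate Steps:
m(v) = 7 (m(v) = 3 + 4 = 7)
B(P) = -3 - 10/(3*P) + P/42 (B(P) = -3 + (P/14 - 10/P)/3 = -3 + (-10/P + P/14)/3 = -3 + (-10/(3*P) + P/42) = -3 - 10/(3*P) + P/42)
z = 139/16086 (z = ((1/42)*(-140 + 7*(-126 + 7))/7)/(-383) = ((1/42)*(⅐)*(-140 + 7*(-119)))*(-1/383) = ((1/42)*(⅐)*(-140 - 833))*(-1/383) = ((1/42)*(⅐)*(-973))*(-1/383) = -139/42*(-1/383) = 139/16086 ≈ 0.0086410)
1/z = 1/(139/16086) = 16086/139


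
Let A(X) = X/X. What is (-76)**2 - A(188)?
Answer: 5775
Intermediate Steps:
A(X) = 1
(-76)**2 - A(188) = (-76)**2 - 1*1 = 5776 - 1 = 5775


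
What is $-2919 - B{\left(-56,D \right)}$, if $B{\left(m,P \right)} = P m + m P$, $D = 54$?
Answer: $3129$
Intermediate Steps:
$B{\left(m,P \right)} = 2 P m$ ($B{\left(m,P \right)} = P m + P m = 2 P m$)
$-2919 - B{\left(-56,D \right)} = -2919 - 2 \cdot 54 \left(-56\right) = -2919 - -6048 = -2919 + 6048 = 3129$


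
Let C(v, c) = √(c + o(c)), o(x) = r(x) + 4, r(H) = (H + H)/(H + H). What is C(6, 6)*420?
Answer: 420*√11 ≈ 1393.0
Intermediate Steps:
r(H) = 1 (r(H) = (2*H)/((2*H)) = (2*H)*(1/(2*H)) = 1)
o(x) = 5 (o(x) = 1 + 4 = 5)
C(v, c) = √(5 + c) (C(v, c) = √(c + 5) = √(5 + c))
C(6, 6)*420 = √(5 + 6)*420 = √11*420 = 420*√11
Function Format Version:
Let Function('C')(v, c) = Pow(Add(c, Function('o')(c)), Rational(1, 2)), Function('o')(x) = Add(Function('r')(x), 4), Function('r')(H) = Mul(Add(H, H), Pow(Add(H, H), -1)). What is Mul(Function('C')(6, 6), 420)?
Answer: Mul(420, Pow(11, Rational(1, 2))) ≈ 1393.0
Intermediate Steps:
Function('r')(H) = 1 (Function('r')(H) = Mul(Mul(2, H), Pow(Mul(2, H), -1)) = Mul(Mul(2, H), Mul(Rational(1, 2), Pow(H, -1))) = 1)
Function('o')(x) = 5 (Function('o')(x) = Add(1, 4) = 5)
Function('C')(v, c) = Pow(Add(5, c), Rational(1, 2)) (Function('C')(v, c) = Pow(Add(c, 5), Rational(1, 2)) = Pow(Add(5, c), Rational(1, 2)))
Mul(Function('C')(6, 6), 420) = Mul(Pow(Add(5, 6), Rational(1, 2)), 420) = Mul(Pow(11, Rational(1, 2)), 420) = Mul(420, Pow(11, Rational(1, 2)))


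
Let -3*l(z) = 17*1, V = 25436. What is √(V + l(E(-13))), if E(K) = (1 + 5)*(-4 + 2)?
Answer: √228873/3 ≈ 159.47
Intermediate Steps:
E(K) = -12 (E(K) = 6*(-2) = -12)
l(z) = -17/3
√(V + l(E(-13))) = √(25436 - 17/3) = √(76291/3) = √228873/3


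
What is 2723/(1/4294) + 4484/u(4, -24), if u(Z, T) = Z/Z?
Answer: 11697046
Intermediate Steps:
u(Z, T) = 1
2723/(1/4294) + 4484/u(4, -24) = 2723/(1/4294) + 4484/1 = 2723/(1/4294) + 4484*1 = 2723*4294 + 4484 = 11692562 + 4484 = 11697046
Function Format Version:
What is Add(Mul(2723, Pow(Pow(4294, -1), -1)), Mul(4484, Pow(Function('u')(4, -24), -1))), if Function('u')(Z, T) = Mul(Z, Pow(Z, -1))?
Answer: 11697046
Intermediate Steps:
Function('u')(Z, T) = 1
Add(Mul(2723, Pow(Pow(4294, -1), -1)), Mul(4484, Pow(Function('u')(4, -24), -1))) = Add(Mul(2723, Pow(Pow(4294, -1), -1)), Mul(4484, Pow(1, -1))) = Add(Mul(2723, Pow(Rational(1, 4294), -1)), Mul(4484, 1)) = Add(Mul(2723, 4294), 4484) = Add(11692562, 4484) = 11697046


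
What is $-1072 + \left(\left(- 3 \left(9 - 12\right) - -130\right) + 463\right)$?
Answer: $-470$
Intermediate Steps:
$-1072 + \left(\left(- 3 \left(9 - 12\right) - -130\right) + 463\right) = -1072 + \left(\left(\left(-3\right) \left(-3\right) + 130\right) + 463\right) = -1072 + \left(\left(9 + 130\right) + 463\right) = -1072 + \left(139 + 463\right) = -1072 + 602 = -470$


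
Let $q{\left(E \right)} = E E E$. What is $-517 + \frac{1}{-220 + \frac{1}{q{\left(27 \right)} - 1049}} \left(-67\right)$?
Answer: $- \frac{2118182165}{4099479} \approx -516.7$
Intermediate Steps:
$q{\left(E \right)} = E^{3}$ ($q{\left(E \right)} = E^{2} E = E^{3}$)
$-517 + \frac{1}{-220 + \frac{1}{q{\left(27 \right)} - 1049}} \left(-67\right) = -517 + \frac{1}{-220 + \frac{1}{27^{3} - 1049}} \left(-67\right) = -517 + \frac{1}{-220 + \frac{1}{19683 - 1049}} \left(-67\right) = -517 + \frac{1}{-220 + \frac{1}{18634}} \left(-67\right) = -517 + \frac{1}{- \frac{4099479}{18634}} \left(-67\right) = -517 - - \frac{1248478}{4099479} = -517 + \frac{1248478}{4099479} = - \frac{2118182165}{4099479}$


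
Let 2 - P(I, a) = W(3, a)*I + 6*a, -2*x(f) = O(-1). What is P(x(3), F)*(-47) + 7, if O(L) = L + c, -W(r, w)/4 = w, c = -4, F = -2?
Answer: 289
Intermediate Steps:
W(r, w) = -4*w
O(L) = -4 + L (O(L) = L - 4 = -4 + L)
x(f) = 5/2 (x(f) = -(-4 - 1)/2 = -½*(-5) = 5/2)
P(I, a) = 2 - 6*a + 4*I*a (P(I, a) = 2 - ((-4*a)*I + 6*a) = 2 - (-4*I*a + 6*a) = 2 - (6*a - 4*I*a) = 2 + (-6*a + 4*I*a) = 2 - 6*a + 4*I*a)
P(x(3), F)*(-47) + 7 = (2 - 6*(-2) + 4*(5/2)*(-2))*(-47) + 7 = (2 + 12 - 20)*(-47) + 7 = -6*(-47) + 7 = 282 + 7 = 289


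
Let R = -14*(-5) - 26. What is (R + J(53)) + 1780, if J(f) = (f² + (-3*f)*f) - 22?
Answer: -3816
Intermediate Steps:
R = 44 (R = 70 - 26 = 44)
J(f) = -22 - 2*f² (J(f) = (f² - 3*f²) - 22 = -2*f² - 22 = -22 - 2*f²)
(R + J(53)) + 1780 = (44 + (-22 - 2*53²)) + 1780 = (44 + (-22 - 2*2809)) + 1780 = (44 + (-22 - 5618)) + 1780 = (44 - 5640) + 1780 = -5596 + 1780 = -3816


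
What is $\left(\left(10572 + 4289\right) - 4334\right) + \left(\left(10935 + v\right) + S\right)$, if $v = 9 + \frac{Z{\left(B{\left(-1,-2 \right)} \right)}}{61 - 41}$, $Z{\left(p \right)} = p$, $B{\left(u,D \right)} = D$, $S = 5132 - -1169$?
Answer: $\frac{277719}{10} \approx 27772.0$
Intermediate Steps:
$S = 6301$ ($S = 5132 + 1169 = 6301$)
$v = \frac{89}{10}$ ($v = 9 + \frac{1}{61 - 41} \left(-2\right) = 9 + \frac{1}{20} \left(-2\right) = 9 - \frac{1}{10} = \frac{89}{10} \approx 8.9$)
$\left(\left(10572 + 4289\right) - 4334\right) + \left(\left(10935 + v\right) + S\right) = \left(\left(10572 + 4289\right) - 4334\right) + \left(\left(10935 + \frac{89}{10}\right) + 6301\right) = \left(14861 - 4334\right) + \left(\frac{109439}{10} + 6301\right) = 10527 + \frac{172449}{10} = \frac{277719}{10}$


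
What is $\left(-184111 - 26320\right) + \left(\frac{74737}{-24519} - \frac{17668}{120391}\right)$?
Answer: $- \frac{621173740600258}{2951866929} \approx -2.1043 \cdot 10^{5}$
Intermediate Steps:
$\left(-184111 - 26320\right) + \left(\frac{74737}{-24519} - \frac{17668}{120391}\right) = \left(-184111 - 26320\right) + \left(74737 \left(- \frac{1}{24519}\right) - \frac{17668}{120391}\right) = -210431 - \frac{9430863859}{2951866929} = - \frac{621173740600258}{2951866929}$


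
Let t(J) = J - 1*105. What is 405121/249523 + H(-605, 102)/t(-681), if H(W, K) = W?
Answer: 469386521/196125078 ≈ 2.3933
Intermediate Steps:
t(J) = -105 + J (t(J) = J - 105 = -105 + J)
405121/249523 + H(-605, 102)/t(-681) = 405121/249523 - 605/(-105 - 681) = 405121*(1/249523) - 605/(-786) = 405121/249523 - 605*(-1/786) = 405121/249523 + 605/786 = 469386521/196125078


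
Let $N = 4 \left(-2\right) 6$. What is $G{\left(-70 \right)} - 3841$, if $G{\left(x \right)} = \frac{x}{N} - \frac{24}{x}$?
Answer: $- \frac{3224927}{840} \approx -3839.2$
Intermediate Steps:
$N = -48$ ($N = \left(-8\right) 6 = -48$)
$G{\left(x \right)} = - \frac{24}{x} - \frac{x}{48}$ ($G{\left(x \right)} = \frac{x}{-48} - \frac{24}{x} = x \left(- \frac{1}{48}\right) - \frac{24}{x} = - \frac{x}{48} - \frac{24}{x} = - \frac{24}{x} - \frac{x}{48}$)
$G{\left(-70 \right)} - 3841 = \left(- \frac{24}{-70} - - \frac{35}{24}\right) - 3841 = \left(\left(-24\right) \left(- \frac{1}{70}\right) + \frac{35}{24}\right) - 3841 = \left(\frac{12}{35} + \frac{35}{24}\right) - 3841 = \frac{1513}{840} - 3841 = - \frac{3224927}{840}$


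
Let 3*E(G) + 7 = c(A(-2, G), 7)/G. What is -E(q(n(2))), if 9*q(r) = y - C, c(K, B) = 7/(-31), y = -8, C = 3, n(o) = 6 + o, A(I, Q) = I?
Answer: 2324/1023 ≈ 2.2718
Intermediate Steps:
c(K, B) = -7/31 (c(K, B) = 7*(-1/31) = -7/31)
q(r) = -11/9 (q(r) = (-8 - 1*3)/9 = (-8 - 3)/9 = (⅑)*(-11) = -11/9)
E(G) = -7/3 - 7/(93*G) (E(G) = -7/3 + (-7/(31*G))/3 = -7/3 - 7/(93*G))
-E(q(n(2))) = -7*(-1 - 31*(-11/9))/(93*(-11/9)) = -7*(-9)*(-1 + 341/9)/(93*11) = -7*(-9)*332/(93*11*9) = -1*(-2324/1023) = 2324/1023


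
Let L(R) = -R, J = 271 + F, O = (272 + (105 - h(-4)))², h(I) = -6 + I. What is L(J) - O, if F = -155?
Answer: -149885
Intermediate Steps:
O = 149769 (O = (272 + (105 - (-6 - 4)))² = (272 + (105 - 1*(-10)))² = (272 + (105 + 10))² = (272 + 115)² = 387² = 149769)
J = 116 (J = 271 - 155 = 116)
L(J) - O = -1*116 - 1*149769 = -116 - 149769 = -149885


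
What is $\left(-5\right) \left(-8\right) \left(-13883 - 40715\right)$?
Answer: $-2183920$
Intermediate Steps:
$\left(-5\right) \left(-8\right) \left(-13883 - 40715\right) = 40 \left(-13883 - 40715\right) = 40 \left(-54598\right) = -2183920$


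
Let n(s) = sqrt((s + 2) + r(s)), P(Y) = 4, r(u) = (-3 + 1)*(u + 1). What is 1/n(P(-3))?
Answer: -I/2 ≈ -0.5*I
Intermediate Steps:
r(u) = -2 - 2*u (r(u) = -2*(1 + u) = -2 - 2*u)
n(s) = sqrt(-s) (n(s) = sqrt((s + 2) + (-2 - 2*s)) = sqrt((2 + s) + (-2 - 2*s)) = sqrt(-s))
1/n(P(-3)) = 1/(sqrt(-1*4)) = 1/(sqrt(-4)) = 1/(2*I) = -I/2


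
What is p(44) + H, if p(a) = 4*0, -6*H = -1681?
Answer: 1681/6 ≈ 280.17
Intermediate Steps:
H = 1681/6 (H = -1/6*(-1681) = 1681/6 ≈ 280.17)
p(a) = 0
p(44) + H = 0 + 1681/6 = 1681/6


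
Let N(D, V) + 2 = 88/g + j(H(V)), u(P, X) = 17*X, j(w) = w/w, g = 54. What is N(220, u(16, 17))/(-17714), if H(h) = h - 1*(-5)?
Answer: -1/28134 ≈ -3.5544e-5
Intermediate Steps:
H(h) = 5 + h (H(h) = h + 5 = 5 + h)
j(w) = 1
N(D, V) = 17/27 (N(D, V) = -2 + (88/54 + 1) = -2 + (88*(1/54) + 1) = -2 + (44/27 + 1) = -2 + 71/27 = 17/27)
N(220, u(16, 17))/(-17714) = (17/27)/(-17714) = (17/27)*(-1/17714) = -1/28134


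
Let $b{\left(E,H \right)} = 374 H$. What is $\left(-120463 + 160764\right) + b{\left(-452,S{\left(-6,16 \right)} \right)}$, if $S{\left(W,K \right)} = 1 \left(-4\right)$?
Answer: $38805$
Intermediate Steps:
$S{\left(W,K \right)} = -4$
$\left(-120463 + 160764\right) + b{\left(-452,S{\left(-6,16 \right)} \right)} = \left(-120463 + 160764\right) + 374 \left(-4\right) = 40301 - 1496 = 38805$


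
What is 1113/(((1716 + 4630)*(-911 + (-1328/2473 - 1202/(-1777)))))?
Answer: -4891101873/25401743041586 ≈ -0.00019255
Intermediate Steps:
1113/(((1716 + 4630)*(-911 + (-1328/2473 - 1202/(-1777))))) = 1113/((6346*(-911 + (-1328*1/2473 - 1202*(-1/1777))))) = 1113/((6346*(-911 + (-1328/2473 + 1202/1777)))) = 1113/((6346*(-911 + 612690/4394521))) = 1113/((6346*(-4002795941/4394521))) = 1113/(-25401743041586/4394521) = 1113*(-4394521/25401743041586) = -4891101873/25401743041586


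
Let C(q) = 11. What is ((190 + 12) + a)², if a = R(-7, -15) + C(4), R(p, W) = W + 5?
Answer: 41209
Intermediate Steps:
R(p, W) = 5 + W
a = 1 (a = (5 - 15) + 11 = -10 + 11 = 1)
((190 + 12) + a)² = ((190 + 12) + 1)² = (202 + 1)² = 203² = 41209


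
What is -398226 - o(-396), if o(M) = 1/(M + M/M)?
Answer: -157299269/395 ≈ -3.9823e+5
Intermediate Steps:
o(M) = 1/(1 + M) (o(M) = 1/(M + 1) = 1/(1 + M))
-398226 - o(-396) = -398226 - 1/(1 - 396) = -398226 - 1/(-395) = -398226 - 1*(-1/395) = -398226 + 1/395 = -157299269/395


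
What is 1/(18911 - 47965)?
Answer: -1/29054 ≈ -3.4419e-5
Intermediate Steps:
1/(18911 - 47965) = 1/(-29054) = -1/29054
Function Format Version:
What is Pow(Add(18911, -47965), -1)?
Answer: Rational(-1, 29054) ≈ -3.4419e-5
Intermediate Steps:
Pow(Add(18911, -47965), -1) = Pow(-29054, -1) = Rational(-1, 29054)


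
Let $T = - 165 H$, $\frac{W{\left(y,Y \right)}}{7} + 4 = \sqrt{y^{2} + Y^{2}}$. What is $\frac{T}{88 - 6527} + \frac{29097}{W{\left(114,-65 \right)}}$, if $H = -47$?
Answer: $- \frac{1308873}{5499865} + \frac{9699 \sqrt{17221}}{40145} \approx 31.467$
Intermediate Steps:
$W{\left(y,Y \right)} = -28 + 7 \sqrt{Y^{2} + y^{2}}$ ($W{\left(y,Y \right)} = -28 + 7 \sqrt{y^{2} + Y^{2}} = -28 + 7 \sqrt{Y^{2} + y^{2}}$)
$T = 7755$ ($T = \left(-165\right) \left(-47\right) = 7755$)
$\frac{T}{88 - 6527} + \frac{29097}{W{\left(114,-65 \right)}} = \frac{7755}{88 - 6527} + \frac{29097}{-28 + 7 \sqrt{\left(-65\right)^{2} + 114^{2}}} = \frac{7755}{88 - 6527} + \frac{29097}{-28 + 7 \sqrt{4225 + 12996}} = \frac{7755}{-6439} + \frac{29097}{-28 + 7 \sqrt{17221}} = 7755 \left(- \frac{1}{6439}\right) + \frac{29097}{-28 + 7 \sqrt{17221}} = - \frac{165}{137} + \frac{29097}{-28 + 7 \sqrt{17221}}$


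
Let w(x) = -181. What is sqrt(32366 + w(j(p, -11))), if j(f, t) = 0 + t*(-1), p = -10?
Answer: sqrt(32185) ≈ 179.40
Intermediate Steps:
j(f, t) = -t (j(f, t) = 0 - t = -t)
sqrt(32366 + w(j(p, -11))) = sqrt(32366 - 181) = sqrt(32185)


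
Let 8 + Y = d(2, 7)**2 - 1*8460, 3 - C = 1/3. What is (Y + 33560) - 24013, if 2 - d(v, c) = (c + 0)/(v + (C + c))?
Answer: 27024/25 ≈ 1081.0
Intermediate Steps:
C = 8/3 (C = 3 - 1/3 = 8/3 ≈ 2.6667)
d(v, c) = 2 - c/(8/3 + c + v) (d(v, c) = 2 - (c + 0)/(v + (8/3 + c)) = 2 - c/(8/3 + c + v))
Y = -211651/25 (Y = -8 + (((16 + 3*7 + 6*2)/(8 + 3*7 + 3*2))**2 - 1*8460) = -8 + (((16 + 21 + 12)/(8 + 21 + 6))**2 - 8460) = -8 + ((49/35)**2 - 8460) = -8 + (((1/35)*49)**2 - 8460) = -8 + ((7/5)**2 - 8460) = -8 + (49/25 - 8460) = -8 - 211451/25 = -211651/25 ≈ -8466.0)
(Y + 33560) - 24013 = (-211651/25 + 33560) - 24013 = 627349/25 - 24013 = 27024/25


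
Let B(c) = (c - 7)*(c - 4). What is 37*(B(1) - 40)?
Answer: -814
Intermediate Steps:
B(c) = (-7 + c)*(-4 + c)
37*(B(1) - 40) = 37*((28 + 1**2 - 11*1) - 40) = 37*((28 + 1 - 11) - 40) = 37*(18 - 40) = 37*(-22) = -814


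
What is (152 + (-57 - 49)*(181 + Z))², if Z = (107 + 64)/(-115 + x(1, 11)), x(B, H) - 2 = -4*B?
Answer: 60234903184/169 ≈ 3.5642e+8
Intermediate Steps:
x(B, H) = 2 - 4*B
Z = -19/13 (Z = (107 + 64)/(-115 + (2 - 4*1)) = 171/(-115 + (2 - 4)) = 171/(-115 - 2) = 171/(-117) = 171*(-1/117) = -19/13 ≈ -1.4615)
(152 + (-57 - 49)*(181 + Z))² = (152 + (-57 - 49)*(181 - 19/13))² = (152 - 106*2334/13)² = (152 - 247404/13)² = (-245428/13)² = 60234903184/169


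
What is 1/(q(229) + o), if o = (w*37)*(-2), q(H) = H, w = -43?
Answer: 1/3411 ≈ 0.00029317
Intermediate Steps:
o = 3182 (o = -43*37*(-2) = -1591*(-2) = 3182)
1/(q(229) + o) = 1/(229 + 3182) = 1/3411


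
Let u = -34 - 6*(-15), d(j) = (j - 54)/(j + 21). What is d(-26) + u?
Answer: 72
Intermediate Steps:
d(j) = (-54 + j)/(21 + j)
u = 56 (u = -34 + 90 = 56)
d(-26) + u = (-54 - 26)/(21 - 26) + 56 = -80/(-5) + 56 = -⅕*(-80) + 56 = 16 + 56 = 72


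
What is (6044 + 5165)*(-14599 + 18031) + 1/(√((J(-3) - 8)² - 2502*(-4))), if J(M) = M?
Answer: 38469288 + √10129/10129 ≈ 3.8469e+7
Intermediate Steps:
(6044 + 5165)*(-14599 + 18031) + 1/(√((J(-3) - 8)² - 2502*(-4))) = (6044 + 5165)*(-14599 + 18031) + 1/(√((-3 - 8)² - 2502*(-4))) = 11209*3432 + 1/(√((-11)² + 10008)) = 38469288 + 1/(√(121 + 10008)) = 38469288 + 1/(√10129) = 38469288 + √10129/10129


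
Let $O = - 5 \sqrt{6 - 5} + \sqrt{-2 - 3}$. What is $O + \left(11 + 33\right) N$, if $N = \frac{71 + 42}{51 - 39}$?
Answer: $\frac{1228}{3} + i \sqrt{5} \approx 409.33 + 2.2361 i$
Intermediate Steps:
$N = \frac{113}{12} \approx 9.4167$
$O = -5 + i \sqrt{5}$ ($O = - 5 \sqrt{1} + \sqrt{-5} = \left(-5\right) 1 + i \sqrt{5} = -5 + i \sqrt{5} \approx -5.0 + 2.2361 i$)
$O + \left(11 + 33\right) N = \left(-5 + i \sqrt{5}\right) + \left(11 + 33\right) \frac{113}{12} = \left(-5 + i \sqrt{5}\right) + 44 \cdot \frac{113}{12} = \left(-5 + i \sqrt{5}\right) + \frac{1243}{3} = \frac{1228}{3} + i \sqrt{5}$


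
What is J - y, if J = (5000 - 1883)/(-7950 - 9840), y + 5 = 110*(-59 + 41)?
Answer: 11770011/5930 ≈ 1984.8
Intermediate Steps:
y = -1985 (y = -5 + 110*(-59 + 41) = -5 + 110*(-18) = -5 - 1980 = -1985)
J = -1039/5930 (J = 3117/(-17790) = 3117*(-1/17790) = -1039/5930 ≈ -0.17521)
J - y = -1039/5930 - 1*(-1985) = -1039/5930 + 1985 = 11770011/5930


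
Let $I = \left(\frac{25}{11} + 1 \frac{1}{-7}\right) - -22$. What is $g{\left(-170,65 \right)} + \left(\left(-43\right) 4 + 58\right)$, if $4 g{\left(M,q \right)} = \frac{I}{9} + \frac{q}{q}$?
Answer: $- \frac{313457}{2772} \approx -113.08$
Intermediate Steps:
$I = \frac{1858}{77}$ ($I = \left(25 \cdot \frac{1}{11} + 1 \left(- \frac{1}{7}\right)\right) + 22 = \left(\frac{25}{11} - \frac{1}{7}\right) + 22 = \frac{164}{77} + 22 = \frac{1858}{77} \approx 24.13$)
$g{\left(M,q \right)} = \frac{2551}{2772}$ ($g{\left(M,q \right)} = \frac{\frac{1858}{77 \cdot 9} + \frac{q}{q}}{4} = \frac{\frac{1858}{77} \cdot \frac{1}{9} + 1}{4} = \frac{\frac{1858}{693} + 1}{4} = \frac{1}{4} \cdot \frac{2551}{693} = \frac{2551}{2772}$)
$g{\left(-170,65 \right)} + \left(\left(-43\right) 4 + 58\right) = \frac{2551}{2772} + \left(\left(-43\right) 4 + 58\right) = \frac{2551}{2772} + \left(-172 + 58\right) = \frac{2551}{2772} - 114 = - \frac{313457}{2772}$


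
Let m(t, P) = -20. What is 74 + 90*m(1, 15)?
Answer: -1726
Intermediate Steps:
74 + 90*m(1, 15) = 74 + 90*(-20) = 74 - 1800 = -1726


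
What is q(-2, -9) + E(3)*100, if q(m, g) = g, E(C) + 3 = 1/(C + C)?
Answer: -877/3 ≈ -292.33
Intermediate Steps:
E(C) = -3 + 1/(2*C) (E(C) = -3 + 1/(C + C) = -3 + 1/(2*C))
q(-2, -9) + E(3)*100 = -9 + (-3 + (½)/3)*100 = -9 + (-3 + (½)*(⅓))*100 = -9 + (-3 + ⅙)*100 = -9 - 17/6*100 = -9 - 850/3 = -877/3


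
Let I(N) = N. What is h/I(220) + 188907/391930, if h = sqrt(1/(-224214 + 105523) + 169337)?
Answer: 188907/391930 + sqrt(2385544043693406)/26112020 ≈ 2.3525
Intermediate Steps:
h = sqrt(2385544043693406)/118691 (h = sqrt(1/(-118691) + 169337) = sqrt(-1/118691 + 169337) = sqrt(20098777866/118691) = sqrt(2385544043693406)/118691 ≈ 411.51)
h/I(220) + 188907/391930 = (sqrt(2385544043693406)/118691)/220 + 188907/391930 = (sqrt(2385544043693406)/118691)*(1/220) + 188907*(1/391930) = sqrt(2385544043693406)/26112020 + 188907/391930 = 188907/391930 + sqrt(2385544043693406)/26112020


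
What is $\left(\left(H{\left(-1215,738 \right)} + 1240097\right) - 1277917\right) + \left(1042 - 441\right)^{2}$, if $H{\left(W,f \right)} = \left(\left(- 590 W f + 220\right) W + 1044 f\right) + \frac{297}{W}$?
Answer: $- \frac{28924967832626}{45} \approx -6.4278 \cdot 10^{11}$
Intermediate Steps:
$H{\left(W,f \right)} = \frac{297}{W} + 1044 f + W \left(220 - 590 W f\right)$ ($H{\left(W,f \right)} = \left(\left(- 590 W f + 220\right) W + 1044 f\right) + \frac{297}{W} = \left(\left(220 - 590 W f\right) W + 1044 f\right) + \frac{297}{W} = \left(W \left(220 - 590 W f\right) + 1044 f\right) + \frac{297}{W} = \left(1044 f + W \left(220 - 590 W f\right)\right) + \frac{297}{W} = \frac{297}{W} + 1044 f + W \left(220 - 590 W f\right)$)
$\left(\left(H{\left(-1215,738 \right)} + 1240097\right) - 1277917\right) + \left(1042 - 441\right)^{2} = \left(\left(\left(220 \left(-1215\right) + \frac{297}{-1215} + 1044 \cdot 738 - 435420 \left(-1215\right)^{2}\right) + 1240097\right) - 1277917\right) + \left(1042 - 441\right)^{2} = \left(\left(\left(-267300 + 297 \left(- \frac{1}{1215}\right) + 770472 - 435420 \cdot 1476225\right) + 1240097\right) - 1277917\right) + 601^{2} = \left(\left(\left(-267300 - \frac{11}{45} + 770472 - 642777889500\right) + 1240097\right) - 1277917\right) + 361201 = \left(\left(- \frac{28924982384771}{45} + 1240097\right) - 1277917\right) + 361201 = \left(- \frac{28924926580406}{45} - 1277917\right) + 361201 = - \frac{28924984086671}{45} + 361201 = - \frac{28924967832626}{45}$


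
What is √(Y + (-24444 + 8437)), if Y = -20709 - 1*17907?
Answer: I*√54623 ≈ 233.72*I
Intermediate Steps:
Y = -38616 (Y = -20709 - 17907 = -38616)
√(Y + (-24444 + 8437)) = √(-38616 + (-24444 + 8437)) = √(-38616 - 16007) = √(-54623) = I*√54623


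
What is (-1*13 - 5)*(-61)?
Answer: 1098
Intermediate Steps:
(-1*13 - 5)*(-61) = (-13 - 5)*(-61) = -18*(-61) = 1098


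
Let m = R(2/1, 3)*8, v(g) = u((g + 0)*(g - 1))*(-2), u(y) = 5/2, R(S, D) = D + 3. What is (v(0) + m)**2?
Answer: 1849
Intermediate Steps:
R(S, D) = 3 + D
u(y) = 5/2 (u(y) = 5*(1/2) = 5/2)
v(g) = -5 (v(g) = (5/2)*(-2) = -5)
m = 48 (m = (3 + 3)*8 = 6*8 = 48)
(v(0) + m)**2 = (-5 + 48)**2 = 43**2 = 1849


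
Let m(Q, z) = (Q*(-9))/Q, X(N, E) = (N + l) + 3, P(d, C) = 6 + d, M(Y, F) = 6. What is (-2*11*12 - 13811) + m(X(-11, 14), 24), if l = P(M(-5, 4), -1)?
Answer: -14084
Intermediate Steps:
l = 12 (l = 6 + 6 = 12)
X(N, E) = 15 + N (X(N, E) = (N + 12) + 3 = (12 + N) + 3 = 15 + N)
m(Q, z) = -9 (m(Q, z) = (-9*Q)/Q = -9)
(-2*11*12 - 13811) + m(X(-11, 14), 24) = (-2*11*12 - 13811) - 9 = (-22*12 - 13811) - 9 = (-264 - 13811) - 9 = -14075 - 9 = -14084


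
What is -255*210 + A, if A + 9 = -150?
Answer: -53709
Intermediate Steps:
A = -159 (A = -9 - 150 = -159)
-255*210 + A = -255*210 - 159 = -53550 - 159 = -53709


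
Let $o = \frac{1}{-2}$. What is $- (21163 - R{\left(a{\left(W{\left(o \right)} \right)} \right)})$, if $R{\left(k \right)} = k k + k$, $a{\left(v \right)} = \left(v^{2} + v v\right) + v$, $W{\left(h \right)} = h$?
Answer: $-21163$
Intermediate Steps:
$o = - \frac{1}{2} \approx -0.5$
$a{\left(v \right)} = v + 2 v^{2}$ ($a{\left(v \right)} = \left(v^{2} + v^{2}\right) + v = 2 v^{2} + v = v + 2 v^{2}$)
$R{\left(k \right)} = k + k^{2}$ ($R{\left(k \right)} = k^{2} + k = k + k^{2}$)
$- (21163 - R{\left(a{\left(W{\left(o \right)} \right)} \right)}) = - (21163 - - \frac{1 + 2 \left(- \frac{1}{2}\right)}{2} \left(1 - \frac{1 + 2 \left(- \frac{1}{2}\right)}{2}\right)) = - (21163 - - \frac{1 - 1}{2} \left(1 - \frac{1 - 1}{2}\right)) = - (21163 - \left(- \frac{1}{2}\right) 0 \left(1 - 0\right)) = - (21163 - 0 \left(1 + 0\right)) = - (21163 - 0 \cdot 1) = - (21163 - 0) = - (21163 + 0) = \left(-1\right) 21163 = -21163$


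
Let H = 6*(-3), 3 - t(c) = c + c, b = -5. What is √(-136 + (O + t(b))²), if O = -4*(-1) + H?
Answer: 3*I*√15 ≈ 11.619*I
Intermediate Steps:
t(c) = 3 - 2*c (t(c) = 3 - (c + c) = 3 - 2*c)
H = -18
O = -14 (O = -4*(-1) - 18 = 4 - 18 = -14)
√(-136 + (O + t(b))²) = √(-136 + (-14 + (3 - 2*(-5)))²) = √(-136 + (-14 + (3 + 10))²) = √(-136 + (-14 + 13)²) = √(-136 + (-1)²) = √(-136 + 1) = √(-135) = 3*I*√15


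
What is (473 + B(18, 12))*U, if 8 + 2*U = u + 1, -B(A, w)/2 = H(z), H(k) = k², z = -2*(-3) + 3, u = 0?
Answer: -2177/2 ≈ -1088.5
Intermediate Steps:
z = 9 (z = 6 + 3 = 9)
B(A, w) = -162 (B(A, w) = -2*9² = -2*81 = -162)
U = -7/2 (U = -4 + (0 + 1)/2 = -4 + (½)*1 = -4 + ½ = -7/2 ≈ -3.5000)
(473 + B(18, 12))*U = (473 - 162)*(-7/2) = 311*(-7/2) = -2177/2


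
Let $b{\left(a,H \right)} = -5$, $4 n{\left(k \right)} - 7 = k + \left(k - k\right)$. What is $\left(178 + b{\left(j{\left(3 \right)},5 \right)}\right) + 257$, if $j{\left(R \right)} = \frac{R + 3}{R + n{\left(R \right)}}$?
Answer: $430$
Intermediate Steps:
$n{\left(k \right)} = \frac{7}{4} + \frac{k}{4}$ ($n{\left(k \right)} = \frac{7}{4} + \frac{k + \left(k - k\right)}{4} = \frac{7}{4} + \frac{k + 0}{4} = \frac{7}{4} + \frac{k}{4}$)
$j{\left(R \right)} = \frac{3 + R}{\frac{7}{4} + \frac{5 R}{4}}$ ($j{\left(R \right)} = \frac{R + 3}{R + \left(\frac{7}{4} + \frac{R}{4}\right)} = \frac{3 + R}{\frac{7}{4} + \frac{5 R}{4}}$)
$\left(178 + b{\left(j{\left(3 \right)},5 \right)}\right) + 257 = \left(178 - 5\right) + 257 = 173 + 257 = 430$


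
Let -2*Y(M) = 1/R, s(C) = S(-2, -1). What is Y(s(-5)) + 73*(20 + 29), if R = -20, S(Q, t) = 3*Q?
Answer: 143081/40 ≈ 3577.0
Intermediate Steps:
s(C) = -6 (s(C) = 3*(-2) = -6)
Y(M) = 1/40 (Y(M) = -1/2/(-20) = -1/2*(-1/20) = 1/40)
Y(s(-5)) + 73*(20 + 29) = 1/40 + 73*(20 + 29) = 1/40 + 73*49 = 1/40 + 3577 = 143081/40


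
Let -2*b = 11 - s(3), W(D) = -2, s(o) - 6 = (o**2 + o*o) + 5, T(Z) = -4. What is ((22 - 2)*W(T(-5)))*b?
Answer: -360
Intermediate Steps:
s(o) = 11 + 2*o**2 (s(o) = 6 + ((o**2 + o*o) + 5) = 6 + ((o**2 + o**2) + 5) = 6 + (2*o**2 + 5) = 6 + (5 + 2*o**2) = 11 + 2*o**2)
b = 9 (b = -(11 - (11 + 2*3**2))/2 = -(11 - (11 + 2*9))/2 = -(11 - (11 + 18))/2 = -(11 - 1*29)/2 = -(11 - 29)/2 = -1/2*(-18) = 9)
((22 - 2)*W(T(-5)))*b = ((22 - 2)*(-2))*9 = (20*(-2))*9 = -40*9 = -360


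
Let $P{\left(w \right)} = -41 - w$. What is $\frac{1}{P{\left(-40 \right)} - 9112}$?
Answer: $- \frac{1}{9113} \approx -0.00010973$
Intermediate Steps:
$\frac{1}{P{\left(-40 \right)} - 9112} = \frac{1}{\left(-41 - -40\right) - 9112} = \frac{1}{\left(-41 + 40\right) - 9112} = \frac{1}{-1 - 9112} = \frac{1}{-9113} = - \frac{1}{9113}$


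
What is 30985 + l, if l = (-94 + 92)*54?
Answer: 30877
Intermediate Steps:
l = -108 (l = -2*54 = -108)
30985 + l = 30985 - 108 = 30877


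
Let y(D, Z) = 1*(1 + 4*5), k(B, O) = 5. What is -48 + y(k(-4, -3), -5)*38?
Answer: 750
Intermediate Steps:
y(D, Z) = 21 (y(D, Z) = 1*(1 + 20) = 1*21 = 21)
-48 + y(k(-4, -3), -5)*38 = -48 + 21*38 = -48 + 798 = 750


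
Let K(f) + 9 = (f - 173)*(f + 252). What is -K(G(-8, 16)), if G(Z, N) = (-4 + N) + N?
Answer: 40609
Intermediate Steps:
G(Z, N) = -4 + 2*N
K(f) = -9 + (-173 + f)*(252 + f) (K(f) = -9 + (f - 173)*(f + 252) = -9 + (-173 + f)*(252 + f))
-K(G(-8, 16)) = -(-43605 + (-4 + 2*16)**2 + 79*(-4 + 2*16)) = -(-43605 + (-4 + 32)**2 + 79*(-4 + 32)) = -(-43605 + 28**2 + 79*28) = -(-43605 + 784 + 2212) = -1*(-40609) = 40609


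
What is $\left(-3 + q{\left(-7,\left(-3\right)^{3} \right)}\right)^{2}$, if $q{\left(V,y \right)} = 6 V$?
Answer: $2025$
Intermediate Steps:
$\left(-3 + q{\left(-7,\left(-3\right)^{3} \right)}\right)^{2} = \left(-3 + 6 \left(-7\right)\right)^{2} = \left(-3 - 42\right)^{2} = \left(-45\right)^{2} = 2025$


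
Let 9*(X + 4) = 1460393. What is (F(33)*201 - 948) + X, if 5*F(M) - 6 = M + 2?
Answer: 7333294/45 ≈ 1.6296e+5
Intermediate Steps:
F(M) = 8/5 + M/5 (F(M) = 6/5 + (M + 2)/5 = 6/5 + (2 + M)/5 = 6/5 + (⅖ + M/5) = 8/5 + M/5)
X = 1460357/9 (X = -4 + (⅑)*1460393 = -4 + 1460393/9 = 1460357/9 ≈ 1.6226e+5)
(F(33)*201 - 948) + X = ((8/5 + (⅕)*33)*201 - 948) + 1460357/9 = ((8/5 + 33/5)*201 - 948) + 1460357/9 = ((41/5)*201 - 948) + 1460357/9 = (8241/5 - 948) + 1460357/9 = 3501/5 + 1460357/9 = 7333294/45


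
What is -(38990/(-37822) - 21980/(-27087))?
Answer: 112397285/512242257 ≈ 0.21942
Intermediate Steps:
-(38990/(-37822) - 21980/(-27087)) = -(38990*(-1/37822) - 21980*(-1/27087)) = -(-19495/18911 + 21980/27087) = -1*(-112397285/512242257) = 112397285/512242257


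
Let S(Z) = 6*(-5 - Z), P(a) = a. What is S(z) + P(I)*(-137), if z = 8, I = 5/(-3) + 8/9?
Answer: 257/9 ≈ 28.556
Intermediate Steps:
I = -7/9 (I = 5*(-1/3) + 8*(1/9) = -5/3 + 8/9 = -7/9 ≈ -0.77778)
S(Z) = -30 - 6*Z
S(z) + P(I)*(-137) = (-30 - 6*8) - 7/9*(-137) = (-30 - 48) + 959/9 = -78 + 959/9 = 257/9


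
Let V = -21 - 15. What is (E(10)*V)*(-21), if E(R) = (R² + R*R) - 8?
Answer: 145152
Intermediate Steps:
E(R) = -8 + 2*R² (E(R) = (R² + R²) - 8 = 2*R² - 8 = -8 + 2*R²)
V = -36
(E(10)*V)*(-21) = ((-8 + 2*10²)*(-36))*(-21) = ((-8 + 2*100)*(-36))*(-21) = ((-8 + 200)*(-36))*(-21) = (192*(-36))*(-21) = -6912*(-21) = 145152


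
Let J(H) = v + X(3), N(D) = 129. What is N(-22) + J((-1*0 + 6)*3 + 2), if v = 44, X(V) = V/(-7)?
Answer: 1208/7 ≈ 172.57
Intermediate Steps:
X(V) = -V/7 (X(V) = V*(-1/7) = -V/7)
J(H) = 305/7 (J(H) = 44 - 1/7*3 = 44 - 3/7 = 305/7)
N(-22) + J((-1*0 + 6)*3 + 2) = 129 + 305/7 = 1208/7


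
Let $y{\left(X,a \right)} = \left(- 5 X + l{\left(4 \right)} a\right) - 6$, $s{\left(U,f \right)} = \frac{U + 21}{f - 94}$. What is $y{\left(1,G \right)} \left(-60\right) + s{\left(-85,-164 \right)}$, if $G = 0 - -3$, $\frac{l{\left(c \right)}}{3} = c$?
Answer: $- \frac{193468}{129} \approx -1499.8$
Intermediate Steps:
$l{\left(c \right)} = 3 c$
$G = 3$ ($G = 0 + 3 = 3$)
$s{\left(U,f \right)} = \frac{21 + U}{-94 + f}$
$y{\left(X,a \right)} = -6 - 5 X + 12 a$ ($y{\left(X,a \right)} = \left(- 5 X + 3 \cdot 4 a\right) - 6 = \left(- 5 X + 12 a\right) - 6 = -6 - 5 X + 12 a$)
$y{\left(1,G \right)} \left(-60\right) + s{\left(-85,-164 \right)} = \left(-6 - 5 + 12 \cdot 3\right) \left(-60\right) + \frac{21 - 85}{-94 - 164} = \left(-6 - 5 + 36\right) \left(-60\right) + \frac{1}{-258} \left(-64\right) = 25 \left(-60\right) - - \frac{32}{129} = -1500 + \frac{32}{129} = - \frac{193468}{129}$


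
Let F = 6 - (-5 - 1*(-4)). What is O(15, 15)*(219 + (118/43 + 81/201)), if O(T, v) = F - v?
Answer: -5120048/2881 ≈ -1777.2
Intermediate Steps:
F = 7 (F = 6 - (-5 + 4) = 6 - 1*(-1) = 6 + 1 = 7)
O(T, v) = 7 - v
O(15, 15)*(219 + (118/43 + 81/201)) = (7 - 1*15)*(219 + (118/43 + 81/201)) = (7 - 15)*(219 + (118*(1/43) + 81*(1/201))) = -8*(219 + (118/43 + 27/67)) = -8*(219 + 9067/2881) = -8*640006/2881 = -5120048/2881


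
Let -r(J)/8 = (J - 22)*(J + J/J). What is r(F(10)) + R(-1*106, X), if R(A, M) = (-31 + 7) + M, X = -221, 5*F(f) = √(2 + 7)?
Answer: 723/25 ≈ 28.920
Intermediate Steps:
F(f) = ⅗ (F(f) = √(2 + 7)/5 = √9/5 = (⅕)*3 = ⅗)
r(J) = -8*(1 + J)*(-22 + J) (r(J) = -8*(J - 22)*(J + J/J) = -8*(-22 + J)*(J + 1) = -8*(-22 + J)*(1 + J) = -8*(1 + J)*(-22 + J))
R(A, M) = -24 + M
r(F(10)) + R(-1*106, X) = (176 - 8*(⅗)² + 168*(⅗)) + (-24 - 221) = (176 - 8*9/25 + 504/5) - 245 = (176 - 72/25 + 504/5) - 245 = 6848/25 - 245 = 723/25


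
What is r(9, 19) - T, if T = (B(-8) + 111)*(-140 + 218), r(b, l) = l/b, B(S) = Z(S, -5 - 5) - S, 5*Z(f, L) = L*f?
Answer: -94751/9 ≈ -10528.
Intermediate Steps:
Z(f, L) = L*f/5 (Z(f, L) = (L*f)/5 = L*f/5)
B(S) = -3*S (B(S) = (-5 - 5)*S/5 - S = (⅕)*(-10)*S - S = -2*S - S = -3*S)
T = 10530 (T = (-3*(-8) + 111)*(-140 + 218) = (24 + 111)*78 = 135*78 = 10530)
r(9, 19) - T = 19/9 - 1*10530 = 19*(⅑) - 10530 = 19/9 - 10530 = -94751/9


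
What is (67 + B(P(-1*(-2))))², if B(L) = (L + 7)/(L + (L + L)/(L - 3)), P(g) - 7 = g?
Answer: 42025/9 ≈ 4669.4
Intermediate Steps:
P(g) = 7 + g
B(L) = (7 + L)/(L + 2*L/(-3 + L)) (B(L) = (7 + L)/(L + (2*L)/(-3 + L)) = (7 + L)/(L + 2*L/(-3 + L)))
(67 + B(P(-1*(-2))))² = (67 + (-21 + (7 - 1*(-2))² + 4*(7 - 1*(-2)))/((7 - 1*(-2))*(-1 + (7 - 1*(-2)))))² = (67 + (-21 + (7 + 2)² + 4*(7 + 2))/((7 + 2)*(-1 + (7 + 2))))² = (67 + (-21 + 9² + 4*9)/(9*(-1 + 9)))² = (67 + (⅑)*(-21 + 81 + 36)/8)² = (67 + (⅑)*(⅛)*96)² = (67 + 4/3)² = (205/3)² = 42025/9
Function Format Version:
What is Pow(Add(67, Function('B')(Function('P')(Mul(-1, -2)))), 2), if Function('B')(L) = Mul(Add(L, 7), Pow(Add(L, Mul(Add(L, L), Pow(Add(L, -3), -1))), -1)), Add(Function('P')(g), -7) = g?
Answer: Rational(42025, 9) ≈ 4669.4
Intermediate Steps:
Function('P')(g) = Add(7, g)
Function('B')(L) = Mul(Pow(Add(L, Mul(2, L, Pow(Add(-3, L), -1))), -1), Add(7, L)) (Function('B')(L) = Mul(Add(7, L), Pow(Add(L, Mul(Mul(2, L), Pow(Add(-3, L), -1))), -1)) = Mul(Add(7, L), Pow(Add(L, Mul(2, L, Pow(Add(-3, L), -1))), -1)) = Mul(Pow(Add(L, Mul(2, L, Pow(Add(-3, L), -1))), -1), Add(7, L)))
Pow(Add(67, Function('B')(Function('P')(Mul(-1, -2)))), 2) = Pow(Add(67, Mul(Pow(Add(7, Mul(-1, -2)), -1), Pow(Add(-1, Add(7, Mul(-1, -2))), -1), Add(-21, Pow(Add(7, Mul(-1, -2)), 2), Mul(4, Add(7, Mul(-1, -2)))))), 2) = Pow(Add(67, Mul(Pow(Add(7, 2), -1), Pow(Add(-1, Add(7, 2)), -1), Add(-21, Pow(Add(7, 2), 2), Mul(4, Add(7, 2))))), 2) = Pow(Add(67, Mul(Pow(9, -1), Pow(Add(-1, 9), -1), Add(-21, Pow(9, 2), Mul(4, 9)))), 2) = Pow(Add(67, Mul(Rational(1, 9), Pow(8, -1), Add(-21, 81, 36))), 2) = Pow(Add(67, Mul(Rational(1, 9), Rational(1, 8), 96)), 2) = Pow(Add(67, Rational(4, 3)), 2) = Pow(Rational(205, 3), 2) = Rational(42025, 9)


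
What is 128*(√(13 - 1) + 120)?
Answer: 15360 + 256*√3 ≈ 15803.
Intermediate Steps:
128*(√(13 - 1) + 120) = 128*(√12 + 120) = 128*(2*√3 + 120) = 128*(120 + 2*√3) = 15360 + 256*√3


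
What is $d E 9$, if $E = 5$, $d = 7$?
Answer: $315$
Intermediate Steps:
$d E 9 = 7 \cdot 5 \cdot 9 = 35 \cdot 9 = 315$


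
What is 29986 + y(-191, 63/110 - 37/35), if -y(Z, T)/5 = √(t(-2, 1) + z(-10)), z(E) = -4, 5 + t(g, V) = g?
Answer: 29986 - 5*I*√11 ≈ 29986.0 - 16.583*I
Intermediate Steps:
t(g, V) = -5 + g
y(Z, T) = -5*I*√11 (y(Z, T) = -5*√((-5 - 2) - 4) = -5*√(-7 - 4) = -5*I*√11)
29986 + y(-191, 63/110 - 37/35) = 29986 - 5*I*√11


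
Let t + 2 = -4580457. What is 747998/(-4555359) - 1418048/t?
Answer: 3033543548150/20865635129781 ≈ 0.14538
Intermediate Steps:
t = -4580459 (t = -2 - 4580457 = -4580459)
747998/(-4555359) - 1418048/t = 747998/(-4555359) - 1418048/(-4580459) = 747998*(-1/4555359) - 1418048*(-1/4580459) = -747998/4555359 + 1418048/4580459 = 3033543548150/20865635129781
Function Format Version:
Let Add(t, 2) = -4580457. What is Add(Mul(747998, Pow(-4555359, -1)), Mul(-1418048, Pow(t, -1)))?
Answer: Rational(3033543548150, 20865635129781) ≈ 0.14538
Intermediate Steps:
t = -4580459 (t = Add(-2, -4580457) = -4580459)
Add(Mul(747998, Pow(-4555359, -1)), Mul(-1418048, Pow(t, -1))) = Add(Mul(747998, Pow(-4555359, -1)), Mul(-1418048, Pow(-4580459, -1))) = Add(Mul(747998, Rational(-1, 4555359)), Mul(-1418048, Rational(-1, 4580459))) = Add(Rational(-747998, 4555359), Rational(1418048, 4580459)) = Rational(3033543548150, 20865635129781)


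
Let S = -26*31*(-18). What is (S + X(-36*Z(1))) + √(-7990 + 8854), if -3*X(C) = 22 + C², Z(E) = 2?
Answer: 38318/3 + 12*√6 ≈ 12802.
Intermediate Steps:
S = 14508 (S = -806*(-18) = 14508)
X(C) = -22/3 - C²/3 (X(C) = -(22 + C²)/3 = -22/3 - C²/3)
(S + X(-36*Z(1))) + √(-7990 + 8854) = (14508 + (-22/3 - (-36*2)²/3)) + √(-7990 + 8854) = (14508 + (-22/3 - ⅓*(-72)²)) + √864 = (14508 + (-22/3 - ⅓*5184)) + 12*√6 = (14508 + (-22/3 - 1728)) + 12*√6 = (14508 - 5206/3) + 12*√6 = 38318/3 + 12*√6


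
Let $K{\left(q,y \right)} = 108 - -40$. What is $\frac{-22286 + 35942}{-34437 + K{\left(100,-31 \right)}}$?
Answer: $- \frac{13656}{34289} \approx -0.39826$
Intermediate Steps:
$K{\left(q,y \right)} = 148$ ($K{\left(q,y \right)} = 108 + 40 = 148$)
$\frac{-22286 + 35942}{-34437 + K{\left(100,-31 \right)}} = \frac{-22286 + 35942}{-34437 + 148} = \frac{13656}{-34289} = 13656 \left(- \frac{1}{34289}\right) = - \frac{13656}{34289}$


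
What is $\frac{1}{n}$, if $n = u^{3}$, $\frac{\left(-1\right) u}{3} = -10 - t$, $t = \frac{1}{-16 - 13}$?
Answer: $\frac{24389}{651714363} \approx 3.7423 \cdot 10^{-5}$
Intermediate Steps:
$t = - \frac{1}{29}$ ($t = \frac{1}{-29} = - \frac{1}{29} \approx -0.034483$)
$u = \frac{867}{29}$ ($u = - 3 \left(-10 - - \frac{1}{29}\right) = - 3 \left(-10 + \frac{1}{29}\right) = \left(-3\right) \left(- \frac{289}{29}\right) = \frac{867}{29} \approx 29.897$)
$n = \frac{651714363}{24389}$ ($n = \left(\frac{867}{29}\right)^{3} = \frac{651714363}{24389} \approx 26722.0$)
$\frac{1}{n} = \frac{1}{\frac{651714363}{24389}} = \frac{24389}{651714363}$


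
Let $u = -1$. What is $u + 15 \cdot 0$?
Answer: $-1$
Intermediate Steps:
$u + 15 \cdot 0 = -1 + 15 \cdot 0 = -1 + 0 = -1$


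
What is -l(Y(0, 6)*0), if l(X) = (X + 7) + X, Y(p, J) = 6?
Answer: -7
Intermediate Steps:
l(X) = 7 + 2*X (l(X) = (7 + X) + X = 7 + 2*X)
-l(Y(0, 6)*0) = -(7 + 2*(6*0)) = -(7 + 2*0) = -(7 + 0) = -1*7 = -7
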